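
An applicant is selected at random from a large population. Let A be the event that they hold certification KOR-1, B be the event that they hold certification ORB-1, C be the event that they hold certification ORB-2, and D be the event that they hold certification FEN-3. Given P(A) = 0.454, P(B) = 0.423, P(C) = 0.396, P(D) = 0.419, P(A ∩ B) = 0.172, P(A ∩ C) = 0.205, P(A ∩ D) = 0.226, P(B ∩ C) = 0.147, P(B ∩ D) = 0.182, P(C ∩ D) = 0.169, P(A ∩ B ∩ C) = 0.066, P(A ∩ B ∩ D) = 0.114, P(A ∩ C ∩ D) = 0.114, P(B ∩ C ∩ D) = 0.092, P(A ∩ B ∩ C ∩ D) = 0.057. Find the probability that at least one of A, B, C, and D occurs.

Apply inclusion-exclusion:
P(A ∪ B ∪ C ∪ D) = 0.454 + 0.423 + 0.396 + 0.419 − 0.172 − 0.205 − 0.226 − 0.147 − 0.182 − 0.169 + 0.066 + 0.114 + 0.114 + 0.092 − 0.057 = 0.920

0.920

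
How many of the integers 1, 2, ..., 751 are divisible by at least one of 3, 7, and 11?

362

Using inclusion–exclusion:
⌊751/3⌋ + ⌊751/7⌋ + ⌊751/11⌋ − ⌊751/21⌋ − ⌊751/33⌋ − ⌊751/77⌋ + ⌊751/231⌋ = 250 + 107 + 68 − 35 − 22 − 9 + 3 = 362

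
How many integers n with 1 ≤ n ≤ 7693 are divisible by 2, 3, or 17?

5279

Inclusion–exclusion gives
floor(7693/2) + floor(7693/3) + floor(7693/17) − floor(7693/6) − floor(7693/34) − floor(7693/51) + floor(7693/102) = 3846 + 2564 + 452 − 1282 − 226 − 150 + 75 = 5279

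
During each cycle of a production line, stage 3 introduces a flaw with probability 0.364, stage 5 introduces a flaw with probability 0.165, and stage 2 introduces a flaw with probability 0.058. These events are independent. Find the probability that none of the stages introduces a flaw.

Independence gives P(none) = ∏(1 − pᵢ).
P(none) = (1 − 0.364) × (1 − 0.165) × (1 − 0.058) = 0.636 × 0.835 × 0.942 = 0.50025852

0.50025852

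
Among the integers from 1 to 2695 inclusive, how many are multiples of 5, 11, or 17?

850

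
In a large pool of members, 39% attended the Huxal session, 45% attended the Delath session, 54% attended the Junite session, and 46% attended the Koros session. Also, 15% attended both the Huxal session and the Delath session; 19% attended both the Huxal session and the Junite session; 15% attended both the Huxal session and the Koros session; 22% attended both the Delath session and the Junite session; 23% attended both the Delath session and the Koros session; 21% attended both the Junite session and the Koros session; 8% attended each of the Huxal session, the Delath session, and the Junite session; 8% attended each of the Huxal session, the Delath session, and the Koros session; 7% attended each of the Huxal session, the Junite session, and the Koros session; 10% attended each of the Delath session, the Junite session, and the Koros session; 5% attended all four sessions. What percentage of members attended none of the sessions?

3%

Apply inclusion-exclusion:
P(≥1) = 39 + 45 + 54 + 46 − 15 − 19 − 15 − 22 − 23 − 21 + 8 + 8 + 7 + 10 − 5 = 97%
P(none) = 100% − 97% = 3%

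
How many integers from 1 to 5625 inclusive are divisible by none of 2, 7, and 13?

Inclusion–exclusion gives
floor(5625/2) + floor(5625/7) + floor(5625/13) − floor(5625/14) − floor(5625/26) − floor(5625/91) + floor(5625/182) = 2812 + 803 + 432 − 401 − 216 − 61 + 30 = 3399
5625 − 3399 = 2226

2226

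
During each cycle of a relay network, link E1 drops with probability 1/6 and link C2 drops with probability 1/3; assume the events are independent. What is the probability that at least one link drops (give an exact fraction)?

4/9

P(none) = (1 − 1/6) × (1 − 1/3) = 5/6 × 2/3 = 5/9
P(at least one) = 1 − 5/9 = 4/9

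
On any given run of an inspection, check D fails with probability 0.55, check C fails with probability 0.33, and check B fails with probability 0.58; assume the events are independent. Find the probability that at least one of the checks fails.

0.87337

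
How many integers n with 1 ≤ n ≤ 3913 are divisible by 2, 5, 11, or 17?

2573

⌊3913/2⌋ + ⌊3913/5⌋ + ⌊3913/11⌋ + ⌊3913/17⌋ − ⌊3913/10⌋ − ⌊3913/22⌋ − ⌊3913/34⌋ − ⌊3913/55⌋ − ⌊3913/85⌋ − ⌊3913/187⌋ + ⌊3913/110⌋ + ⌊3913/170⌋ + ⌊3913/374⌋ + ⌊3913/935⌋ − ⌊3913/1870⌋ = 1956 + 782 + 355 + 230 − 391 − 177 − 115 − 71 − 46 − 20 + 35 + 23 + 10 + 4 − 2 = 2573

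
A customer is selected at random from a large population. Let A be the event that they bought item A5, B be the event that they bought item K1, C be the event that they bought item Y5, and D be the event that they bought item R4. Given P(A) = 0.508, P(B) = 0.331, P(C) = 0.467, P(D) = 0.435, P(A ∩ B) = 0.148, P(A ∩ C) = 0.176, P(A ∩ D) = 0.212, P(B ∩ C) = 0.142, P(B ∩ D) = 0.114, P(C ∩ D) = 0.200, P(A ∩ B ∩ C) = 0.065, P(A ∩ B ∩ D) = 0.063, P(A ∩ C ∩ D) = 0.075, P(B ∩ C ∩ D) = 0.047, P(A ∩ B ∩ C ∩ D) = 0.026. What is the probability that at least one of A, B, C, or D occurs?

0.973

By inclusion–exclusion:
P(A ∪ B ∪ C ∪ D) = 0.508 + 0.331 + 0.467 + 0.435 − 0.148 − 0.176 − 0.212 − 0.142 − 0.114 − 0.200 + 0.065 + 0.063 + 0.075 + 0.047 − 0.026 = 0.973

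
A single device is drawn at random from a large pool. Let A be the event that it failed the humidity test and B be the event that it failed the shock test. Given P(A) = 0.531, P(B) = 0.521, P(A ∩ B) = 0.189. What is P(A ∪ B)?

P(A ∪ B) = 0.531 + 0.521 − 0.189 = 0.863

0.863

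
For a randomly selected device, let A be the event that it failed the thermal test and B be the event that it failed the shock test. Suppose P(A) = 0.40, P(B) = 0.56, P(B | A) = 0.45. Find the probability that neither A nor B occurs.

P(A ∩ B) = P(A)·P(B|A) = 0.40 × 0.45 = 0.18
P(A ∪ B) = 0.40 + 0.56 − 0.18 = 0.78
P(none) = 1 − 0.78 = 0.22

0.22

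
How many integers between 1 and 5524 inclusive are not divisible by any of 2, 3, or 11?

2762 + 1841 + 502 − 920 − 251 − 167 + 83 = 3850
5524 − 3850 = 1674

1674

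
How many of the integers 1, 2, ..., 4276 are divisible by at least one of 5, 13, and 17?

1303

Using inclusion–exclusion:
855 + 328 + 251 − 65 − 50 − 19 + 3 = 1303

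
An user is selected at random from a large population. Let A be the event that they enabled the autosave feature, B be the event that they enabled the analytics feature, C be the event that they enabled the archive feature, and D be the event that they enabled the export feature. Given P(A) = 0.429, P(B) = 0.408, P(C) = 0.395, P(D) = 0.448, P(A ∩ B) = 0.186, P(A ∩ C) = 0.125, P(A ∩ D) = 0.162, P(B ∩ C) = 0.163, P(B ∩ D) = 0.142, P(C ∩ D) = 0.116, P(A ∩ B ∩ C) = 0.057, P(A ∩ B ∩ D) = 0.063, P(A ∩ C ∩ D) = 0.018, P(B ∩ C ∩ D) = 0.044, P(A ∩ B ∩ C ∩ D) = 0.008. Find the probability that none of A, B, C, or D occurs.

0.040

Apply inclusion-exclusion:
P(A ∪ B ∪ C ∪ D) = 0.429 + 0.408 + 0.395 + 0.448 − 0.186 − 0.125 − 0.162 − 0.163 − 0.142 − 0.116 + 0.057 + 0.063 + 0.018 + 0.044 − 0.008 = 0.960
P(none) = 1 − 0.960 = 0.040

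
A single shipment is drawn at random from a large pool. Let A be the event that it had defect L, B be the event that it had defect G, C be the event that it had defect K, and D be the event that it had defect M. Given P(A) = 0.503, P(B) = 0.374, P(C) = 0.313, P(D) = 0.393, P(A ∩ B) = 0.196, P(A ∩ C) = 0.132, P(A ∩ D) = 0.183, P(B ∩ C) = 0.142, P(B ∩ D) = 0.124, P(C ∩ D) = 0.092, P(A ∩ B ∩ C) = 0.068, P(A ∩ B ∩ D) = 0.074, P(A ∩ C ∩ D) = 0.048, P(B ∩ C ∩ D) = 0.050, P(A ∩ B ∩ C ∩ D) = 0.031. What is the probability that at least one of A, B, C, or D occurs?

Inclusion–exclusion gives
P(A ∪ B ∪ C ∪ D) = 0.503 + 0.374 + 0.313 + 0.393 − 0.196 − 0.132 − 0.183 − 0.142 − 0.124 − 0.092 + 0.068 + 0.074 + 0.048 + 0.050 − 0.031 = 0.923

0.923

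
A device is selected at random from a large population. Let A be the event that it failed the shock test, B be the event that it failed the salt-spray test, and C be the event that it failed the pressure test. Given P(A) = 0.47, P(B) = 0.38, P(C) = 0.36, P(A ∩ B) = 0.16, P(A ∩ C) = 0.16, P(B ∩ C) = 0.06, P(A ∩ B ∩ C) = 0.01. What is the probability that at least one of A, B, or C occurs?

0.84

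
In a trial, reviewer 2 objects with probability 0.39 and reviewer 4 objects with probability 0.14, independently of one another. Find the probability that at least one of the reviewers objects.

P(none) = (1 − 0.39) × (1 − 0.14) = 0.61 × 0.86 = 0.5246
P(at least one) = 1 − 0.5246 = 0.4754

0.4754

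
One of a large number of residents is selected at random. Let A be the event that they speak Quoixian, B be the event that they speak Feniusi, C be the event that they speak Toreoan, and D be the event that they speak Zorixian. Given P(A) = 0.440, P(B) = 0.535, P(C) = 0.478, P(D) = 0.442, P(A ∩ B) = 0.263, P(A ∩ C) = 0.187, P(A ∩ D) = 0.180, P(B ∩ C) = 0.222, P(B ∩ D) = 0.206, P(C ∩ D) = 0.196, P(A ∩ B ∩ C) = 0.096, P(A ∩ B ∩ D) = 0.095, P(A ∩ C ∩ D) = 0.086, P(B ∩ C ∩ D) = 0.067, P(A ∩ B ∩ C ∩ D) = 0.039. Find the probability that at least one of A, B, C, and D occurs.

0.946

By inclusion-exclusion,
P(A ∪ B ∪ C ∪ D) = 0.440 + 0.535 + 0.478 + 0.442 − 0.263 − 0.187 − 0.180 − 0.222 − 0.206 − 0.196 + 0.096 + 0.095 + 0.086 + 0.067 − 0.039 = 0.946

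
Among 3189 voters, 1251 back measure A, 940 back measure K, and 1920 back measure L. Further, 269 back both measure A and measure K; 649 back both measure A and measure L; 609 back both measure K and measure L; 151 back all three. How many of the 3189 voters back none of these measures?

454

By inclusion–exclusion:
|union| = 1251 + 940 + 1920 − 269 − 649 − 609 + 151 = 2735
None: 3189 − 2735 = 454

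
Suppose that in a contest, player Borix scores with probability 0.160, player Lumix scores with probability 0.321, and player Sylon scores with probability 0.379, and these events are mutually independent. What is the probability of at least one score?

0.64580644

Independence gives P(none) = ∏(1 − pᵢ).
P(none) = (1 − 0.160) × (1 − 0.321) × (1 − 0.379) = 0.840 × 0.679 × 0.621 = 0.35419356
P(at least one) = 1 − 0.35419356 = 0.64580644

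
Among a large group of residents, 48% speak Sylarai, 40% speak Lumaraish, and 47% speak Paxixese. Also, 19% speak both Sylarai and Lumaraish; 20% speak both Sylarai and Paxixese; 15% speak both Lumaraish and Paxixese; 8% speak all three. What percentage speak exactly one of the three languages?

51%

By inclusion–exclusion (exactly-one form):
P(exactly one) = 48 + 40 + 47 − 2·19 − 2·20 − 2·15 + 3·8 = 51%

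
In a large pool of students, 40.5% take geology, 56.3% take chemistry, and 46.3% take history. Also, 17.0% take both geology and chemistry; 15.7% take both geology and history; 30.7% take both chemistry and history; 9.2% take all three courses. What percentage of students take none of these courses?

11.1%

Inclusion–exclusion gives
P(≥1) = 40.5 + 56.3 + 46.3 − 17.0 − 15.7 − 30.7 + 9.2 = 88.9%
P(none) = 100% − 88.9% = 11.1%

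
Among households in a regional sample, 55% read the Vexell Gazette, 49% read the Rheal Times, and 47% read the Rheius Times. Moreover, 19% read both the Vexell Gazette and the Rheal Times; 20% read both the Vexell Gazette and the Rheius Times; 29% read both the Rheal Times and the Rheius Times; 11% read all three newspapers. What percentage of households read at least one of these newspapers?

94%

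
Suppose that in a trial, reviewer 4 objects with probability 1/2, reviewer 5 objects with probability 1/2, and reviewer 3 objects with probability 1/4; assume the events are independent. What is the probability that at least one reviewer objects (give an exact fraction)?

13/16

Independence gives P(none) = ∏(1 − pᵢ).
P(none) = (1 − 1/2) × (1 − 1/2) × (1 − 1/4) = 1/2 × 1/2 × 3/4 = 3/16
P(at least one) = 1 − 3/16 = 13/16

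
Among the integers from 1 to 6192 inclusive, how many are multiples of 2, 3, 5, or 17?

4638

Inclusion–exclusion gives
3096 + 2064 + 1238 + 364 − 1032 − 619 − 182 − 412 − 121 − 72 + 206 + 60 + 36 + 24 − 12 = 4638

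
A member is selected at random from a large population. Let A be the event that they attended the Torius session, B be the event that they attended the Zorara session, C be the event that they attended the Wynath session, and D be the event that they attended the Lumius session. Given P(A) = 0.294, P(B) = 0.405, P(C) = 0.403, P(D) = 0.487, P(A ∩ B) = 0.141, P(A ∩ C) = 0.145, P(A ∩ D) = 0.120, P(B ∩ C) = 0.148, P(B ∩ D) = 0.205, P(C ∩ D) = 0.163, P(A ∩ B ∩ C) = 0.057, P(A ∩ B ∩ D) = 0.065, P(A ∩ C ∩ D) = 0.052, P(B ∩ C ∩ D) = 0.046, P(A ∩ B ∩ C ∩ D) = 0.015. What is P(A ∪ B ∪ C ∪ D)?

0.872

Using inclusion–exclusion:
P(A ∪ B ∪ C ∪ D) = 0.294 + 0.405 + 0.403 + 0.487 − 0.141 − 0.145 − 0.120 − 0.148 − 0.205 − 0.163 + 0.057 + 0.065 + 0.052 + 0.046 − 0.015 = 0.872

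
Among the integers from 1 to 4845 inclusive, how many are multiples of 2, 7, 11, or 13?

3101

Inclusion–exclusion gives
⌊4845/2⌋ + ⌊4845/7⌋ + ⌊4845/11⌋ + ⌊4845/13⌋ − ⌊4845/14⌋ − ⌊4845/22⌋ − ⌊4845/26⌋ − ⌊4845/77⌋ − ⌊4845/91⌋ − ⌊4845/143⌋ + ⌊4845/154⌋ + ⌊4845/182⌋ + ⌊4845/286⌋ + ⌊4845/1001⌋ − ⌊4845/2002⌋ = 2422 + 692 + 440 + 372 − 346 − 220 − 186 − 62 − 53 − 33 + 31 + 26 + 16 + 4 − 2 = 3101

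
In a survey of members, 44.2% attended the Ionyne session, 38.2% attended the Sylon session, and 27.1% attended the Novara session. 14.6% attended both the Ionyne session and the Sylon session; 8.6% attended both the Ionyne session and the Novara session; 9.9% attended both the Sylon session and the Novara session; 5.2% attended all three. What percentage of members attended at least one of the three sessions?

Apply inclusion-exclusion:
P(≥1) = 44.2 + 38.2 + 27.1 − 14.6 − 8.6 − 9.9 + 5.2 = 81.6%

81.6%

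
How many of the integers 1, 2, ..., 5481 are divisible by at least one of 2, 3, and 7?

Inclusion–exclusion gives
floor(5481/2) + floor(5481/3) + floor(5481/7) − floor(5481/6) − floor(5481/14) − floor(5481/21) + floor(5481/42) = 2740 + 1827 + 783 − 913 − 391 − 261 + 130 = 3915

3915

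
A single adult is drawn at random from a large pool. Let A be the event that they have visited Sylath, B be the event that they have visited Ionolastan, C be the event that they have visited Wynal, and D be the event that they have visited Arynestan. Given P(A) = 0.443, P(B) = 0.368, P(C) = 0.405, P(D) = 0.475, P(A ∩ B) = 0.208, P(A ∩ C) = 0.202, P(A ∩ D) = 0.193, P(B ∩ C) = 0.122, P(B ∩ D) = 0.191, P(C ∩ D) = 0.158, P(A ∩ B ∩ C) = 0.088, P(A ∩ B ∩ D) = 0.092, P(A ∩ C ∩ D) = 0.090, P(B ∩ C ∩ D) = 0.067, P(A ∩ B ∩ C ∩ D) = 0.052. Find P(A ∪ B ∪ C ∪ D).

0.902

Inclusion–exclusion gives
P(A ∪ B ∪ C ∪ D) = 0.443 + 0.368 + 0.405 + 0.475 − 0.208 − 0.202 − 0.193 − 0.122 − 0.191 − 0.158 + 0.088 + 0.092 + 0.090 + 0.067 − 0.052 = 0.902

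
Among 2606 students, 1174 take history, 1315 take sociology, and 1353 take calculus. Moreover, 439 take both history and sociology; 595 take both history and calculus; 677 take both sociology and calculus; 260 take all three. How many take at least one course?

|union| = 1174 + 1315 + 1353 − 439 − 595 − 677 + 260 = 2391

2391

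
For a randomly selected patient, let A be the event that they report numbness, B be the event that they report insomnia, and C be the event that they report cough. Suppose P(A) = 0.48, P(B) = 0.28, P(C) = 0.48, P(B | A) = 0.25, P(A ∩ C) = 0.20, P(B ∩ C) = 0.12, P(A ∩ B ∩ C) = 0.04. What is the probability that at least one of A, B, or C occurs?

P(A ∩ B) = P(A)·P(B|A) = 0.48 × 0.25 = 0.12
Inclusion–exclusion gives
P(A ∪ B ∪ C) = 0.48 + 0.28 + 0.48 − 0.12 − 0.20 − 0.12 + 0.04 = 0.84

0.84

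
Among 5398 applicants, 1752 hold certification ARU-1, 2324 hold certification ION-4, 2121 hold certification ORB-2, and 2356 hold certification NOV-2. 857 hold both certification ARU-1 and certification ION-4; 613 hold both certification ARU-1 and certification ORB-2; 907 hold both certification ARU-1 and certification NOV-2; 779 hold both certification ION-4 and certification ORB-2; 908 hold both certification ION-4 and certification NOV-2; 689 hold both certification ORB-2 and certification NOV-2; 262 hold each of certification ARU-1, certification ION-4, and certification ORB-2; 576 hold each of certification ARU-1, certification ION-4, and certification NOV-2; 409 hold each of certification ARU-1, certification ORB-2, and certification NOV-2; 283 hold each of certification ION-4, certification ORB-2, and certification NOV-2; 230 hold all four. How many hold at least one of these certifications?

5100

Inclusion–exclusion gives
|at least one| = 1752 + 2324 + 2121 + 2356 − 857 − 613 − 907 − 779 − 908 − 689 + 262 + 576 + 409 + 283 − 230 = 5100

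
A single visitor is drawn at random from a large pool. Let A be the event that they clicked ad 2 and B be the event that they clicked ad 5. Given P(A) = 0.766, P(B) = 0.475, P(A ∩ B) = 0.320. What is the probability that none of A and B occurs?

Apply inclusion-exclusion:
P(A ∪ B) = 0.766 + 0.475 − 0.320 = 0.921
P(none) = 1 − 0.921 = 0.079

0.079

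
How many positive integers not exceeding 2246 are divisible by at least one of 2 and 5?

1348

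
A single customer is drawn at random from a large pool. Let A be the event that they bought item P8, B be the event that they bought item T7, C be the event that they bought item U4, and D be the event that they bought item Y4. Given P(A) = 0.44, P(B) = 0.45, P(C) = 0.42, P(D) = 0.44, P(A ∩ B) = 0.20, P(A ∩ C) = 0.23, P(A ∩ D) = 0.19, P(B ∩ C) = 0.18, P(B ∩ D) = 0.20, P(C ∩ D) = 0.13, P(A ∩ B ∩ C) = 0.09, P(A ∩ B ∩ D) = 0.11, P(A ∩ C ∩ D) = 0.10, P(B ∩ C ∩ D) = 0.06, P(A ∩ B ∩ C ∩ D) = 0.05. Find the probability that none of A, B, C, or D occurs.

0.07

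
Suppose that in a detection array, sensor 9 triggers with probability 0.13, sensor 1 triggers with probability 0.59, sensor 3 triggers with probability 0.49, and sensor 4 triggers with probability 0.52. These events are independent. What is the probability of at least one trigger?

0.91267984

P(none) = (1 − 0.13) × (1 − 0.59) × (1 − 0.49) × (1 − 0.52) = 0.87 × 0.41 × 0.51 × 0.48 = 0.08732016
P(at least one) = 1 − 0.08732016 = 0.91267984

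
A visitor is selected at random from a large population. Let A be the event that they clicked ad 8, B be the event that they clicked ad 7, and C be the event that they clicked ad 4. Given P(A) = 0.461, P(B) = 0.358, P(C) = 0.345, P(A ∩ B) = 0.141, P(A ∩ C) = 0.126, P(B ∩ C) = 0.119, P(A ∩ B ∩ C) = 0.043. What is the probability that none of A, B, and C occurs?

P(A ∪ B ∪ C) = 0.461 + 0.358 + 0.345 − 0.141 − 0.126 − 0.119 + 0.043 = 0.821
P(none) = 1 − 0.821 = 0.179

0.179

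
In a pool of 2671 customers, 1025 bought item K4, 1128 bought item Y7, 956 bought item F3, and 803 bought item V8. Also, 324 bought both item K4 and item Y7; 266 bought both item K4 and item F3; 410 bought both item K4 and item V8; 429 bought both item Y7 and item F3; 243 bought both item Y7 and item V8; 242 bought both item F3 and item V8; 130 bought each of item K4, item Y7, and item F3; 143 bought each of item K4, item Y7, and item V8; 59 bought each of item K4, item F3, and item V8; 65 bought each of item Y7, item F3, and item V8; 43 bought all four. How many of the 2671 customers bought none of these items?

Using inclusion–exclusion:
N(≥1) = 1025 + 1128 + 956 + 803 − 324 − 266 − 410 − 429 − 243 − 242 + 130 + 143 + 59 + 65 − 43 = 2352
None: 2671 − 2352 = 319

319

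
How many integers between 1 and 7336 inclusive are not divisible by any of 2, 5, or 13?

floor(7336/2) + floor(7336/5) + floor(7336/13) − floor(7336/10) − floor(7336/26) − floor(7336/65) + floor(7336/130) = 3668 + 1467 + 564 − 733 − 282 − 112 + 56 = 4628
7336 − 4628 = 2708

2708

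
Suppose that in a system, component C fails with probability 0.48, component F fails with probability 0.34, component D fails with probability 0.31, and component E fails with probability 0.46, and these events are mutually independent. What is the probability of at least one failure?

0.87212368

P(none) = (1 − 0.48) × (1 − 0.34) × (1 − 0.31) × (1 − 0.46) = 0.52 × 0.66 × 0.69 × 0.54 = 0.12787632
P(at least one) = 1 − 0.12787632 = 0.87212368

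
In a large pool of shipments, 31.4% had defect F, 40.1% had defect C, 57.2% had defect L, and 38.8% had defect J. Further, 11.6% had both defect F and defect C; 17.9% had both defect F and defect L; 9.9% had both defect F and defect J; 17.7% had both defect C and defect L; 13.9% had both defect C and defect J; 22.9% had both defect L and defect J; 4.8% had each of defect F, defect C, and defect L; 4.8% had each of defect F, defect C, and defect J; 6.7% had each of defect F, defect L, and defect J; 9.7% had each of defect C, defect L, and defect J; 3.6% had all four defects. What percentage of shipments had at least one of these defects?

P(at least one) = 31.4 + 40.1 + 57.2 + 38.8 − 11.6 − 17.9 − 9.9 − 17.7 − 13.9 − 22.9 + 4.8 + 4.8 + 6.7 + 9.7 − 3.6 = 96.0%

96.0%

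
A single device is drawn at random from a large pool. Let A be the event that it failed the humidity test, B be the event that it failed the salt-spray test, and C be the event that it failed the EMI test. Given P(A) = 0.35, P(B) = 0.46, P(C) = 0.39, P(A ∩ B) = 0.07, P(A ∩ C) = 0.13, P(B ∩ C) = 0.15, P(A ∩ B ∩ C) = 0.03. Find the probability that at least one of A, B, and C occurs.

0.88

Inclusion–exclusion gives
P(A ∪ B ∪ C) = 0.35 + 0.46 + 0.39 − 0.07 − 0.13 − 0.15 + 0.03 = 0.88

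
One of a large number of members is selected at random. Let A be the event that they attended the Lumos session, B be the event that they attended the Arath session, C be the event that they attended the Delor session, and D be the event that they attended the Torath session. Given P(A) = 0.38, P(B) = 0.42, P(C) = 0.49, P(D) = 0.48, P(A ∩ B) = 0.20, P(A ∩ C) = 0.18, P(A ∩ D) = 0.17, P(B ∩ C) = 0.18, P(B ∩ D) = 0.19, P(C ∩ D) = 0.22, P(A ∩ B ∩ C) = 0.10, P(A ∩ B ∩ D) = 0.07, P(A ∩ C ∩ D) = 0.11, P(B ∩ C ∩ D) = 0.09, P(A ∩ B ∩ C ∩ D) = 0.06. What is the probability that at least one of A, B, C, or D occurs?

0.94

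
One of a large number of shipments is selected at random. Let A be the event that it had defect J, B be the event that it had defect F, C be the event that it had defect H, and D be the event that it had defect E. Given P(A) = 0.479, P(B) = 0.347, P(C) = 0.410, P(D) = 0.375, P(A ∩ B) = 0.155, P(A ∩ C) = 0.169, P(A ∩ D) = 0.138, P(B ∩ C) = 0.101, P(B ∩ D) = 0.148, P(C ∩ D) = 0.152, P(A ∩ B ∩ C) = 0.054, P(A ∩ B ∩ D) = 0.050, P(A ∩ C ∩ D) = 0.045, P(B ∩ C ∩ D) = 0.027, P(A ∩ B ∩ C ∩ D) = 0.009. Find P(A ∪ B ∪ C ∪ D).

Inclusion–exclusion gives
P(A ∪ B ∪ C ∪ D) = 0.479 + 0.347 + 0.410 + 0.375 − 0.155 − 0.169 − 0.138 − 0.101 − 0.148 − 0.152 + 0.054 + 0.050 + 0.045 + 0.027 − 0.009 = 0.915

0.915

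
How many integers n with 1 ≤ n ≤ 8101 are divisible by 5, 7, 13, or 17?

3274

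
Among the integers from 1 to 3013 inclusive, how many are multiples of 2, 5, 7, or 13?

By inclusion–exclusion:
1506 + 602 + 430 + 231 − 301 − 215 − 115 − 86 − 46 − 33 + 43 + 23 + 16 + 6 − 3 = 2058

2058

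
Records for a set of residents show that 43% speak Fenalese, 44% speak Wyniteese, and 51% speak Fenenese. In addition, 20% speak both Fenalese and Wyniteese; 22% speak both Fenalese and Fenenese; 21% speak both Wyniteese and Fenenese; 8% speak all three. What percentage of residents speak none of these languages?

P(≥1) = 43 + 44 + 51 − 20 − 22 − 21 + 8 = 83%
P(none) = 100% − 83% = 17%

17%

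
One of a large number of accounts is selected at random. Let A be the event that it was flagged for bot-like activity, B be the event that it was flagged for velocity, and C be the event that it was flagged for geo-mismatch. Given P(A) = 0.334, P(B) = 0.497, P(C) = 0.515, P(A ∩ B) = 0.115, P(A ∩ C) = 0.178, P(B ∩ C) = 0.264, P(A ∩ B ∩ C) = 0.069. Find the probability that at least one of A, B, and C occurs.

0.858

Apply inclusion-exclusion:
P(A ∪ B ∪ C) = 0.334 + 0.497 + 0.515 − 0.115 − 0.178 − 0.264 + 0.069 = 0.858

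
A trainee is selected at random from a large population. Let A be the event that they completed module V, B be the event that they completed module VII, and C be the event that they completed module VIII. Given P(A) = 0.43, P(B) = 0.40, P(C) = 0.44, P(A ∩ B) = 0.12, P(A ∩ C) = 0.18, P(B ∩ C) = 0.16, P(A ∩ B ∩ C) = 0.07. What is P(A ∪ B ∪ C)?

P(A ∪ B ∪ C) = 0.43 + 0.40 + 0.44 − 0.12 − 0.18 − 0.16 + 0.07 = 0.88

0.88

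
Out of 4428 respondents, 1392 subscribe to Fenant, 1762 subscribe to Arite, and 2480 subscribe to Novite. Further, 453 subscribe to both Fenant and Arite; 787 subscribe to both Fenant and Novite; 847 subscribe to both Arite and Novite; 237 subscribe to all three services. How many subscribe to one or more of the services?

3784

Using inclusion–exclusion:
|at least one| = 1392 + 1762 + 2480 − 453 − 787 − 847 + 237 = 3784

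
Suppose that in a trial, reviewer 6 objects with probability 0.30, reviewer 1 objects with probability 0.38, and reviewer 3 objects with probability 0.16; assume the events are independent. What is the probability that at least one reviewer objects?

0.63544

P(none) = (1 − 0.30) × (1 − 0.38) × (1 − 0.16) = 0.70 × 0.62 × 0.84 = 0.36456
P(at least one) = 1 − 0.36456 = 0.63544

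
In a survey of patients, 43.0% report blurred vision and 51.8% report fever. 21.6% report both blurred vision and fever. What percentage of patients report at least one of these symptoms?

73.2%

By inclusion-exclusion,
P(at least one) = 43.0 + 51.8 − 21.6 = 73.2%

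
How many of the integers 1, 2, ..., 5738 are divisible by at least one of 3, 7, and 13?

By inclusion-exclusion,
⌊5738/3⌋ + ⌊5738/7⌋ + ⌊5738/13⌋ − ⌊5738/21⌋ − ⌊5738/39⌋ − ⌊5738/91⌋ + ⌊5738/273⌋ = 1912 + 819 + 441 − 273 − 147 − 63 + 21 = 2710

2710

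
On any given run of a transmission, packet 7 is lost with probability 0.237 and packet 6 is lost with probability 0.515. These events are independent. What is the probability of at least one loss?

0.629945

P(none) = (1 − 0.237) × (1 − 0.515) = 0.763 × 0.485 = 0.370055
P(at least one) = 1 − 0.370055 = 0.629945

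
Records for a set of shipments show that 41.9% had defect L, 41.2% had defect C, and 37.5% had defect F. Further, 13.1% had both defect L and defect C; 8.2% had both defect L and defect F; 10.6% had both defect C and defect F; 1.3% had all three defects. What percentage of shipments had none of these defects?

By inclusion–exclusion:
P(≥1) = 41.9 + 41.2 + 37.5 − 13.1 − 8.2 − 10.6 + 1.3 = 90.0%
P(none) = 100% − 90.0% = 10.0%

10.0%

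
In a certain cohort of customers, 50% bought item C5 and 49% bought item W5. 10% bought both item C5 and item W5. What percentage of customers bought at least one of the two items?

89%

By inclusion-exclusion,
P(union) = 50 + 49 − 10 = 89%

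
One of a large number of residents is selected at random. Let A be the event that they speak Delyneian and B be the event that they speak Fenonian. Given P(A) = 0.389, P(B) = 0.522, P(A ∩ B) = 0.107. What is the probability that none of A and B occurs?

Using inclusion–exclusion:
P(A ∪ B) = 0.389 + 0.522 − 0.107 = 0.804
P(none) = 1 − 0.804 = 0.196

0.196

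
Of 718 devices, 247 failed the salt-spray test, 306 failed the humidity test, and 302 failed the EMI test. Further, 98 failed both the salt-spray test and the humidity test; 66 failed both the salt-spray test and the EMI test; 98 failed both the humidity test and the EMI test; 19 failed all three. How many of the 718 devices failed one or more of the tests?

N(≥1) = 247 + 306 + 302 − 98 − 66 − 98 + 19 = 612

612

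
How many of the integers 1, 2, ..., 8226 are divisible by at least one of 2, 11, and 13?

Using inclusion–exclusion:
4113 + 747 + 632 − 373 − 316 − 57 + 28 = 4774

4774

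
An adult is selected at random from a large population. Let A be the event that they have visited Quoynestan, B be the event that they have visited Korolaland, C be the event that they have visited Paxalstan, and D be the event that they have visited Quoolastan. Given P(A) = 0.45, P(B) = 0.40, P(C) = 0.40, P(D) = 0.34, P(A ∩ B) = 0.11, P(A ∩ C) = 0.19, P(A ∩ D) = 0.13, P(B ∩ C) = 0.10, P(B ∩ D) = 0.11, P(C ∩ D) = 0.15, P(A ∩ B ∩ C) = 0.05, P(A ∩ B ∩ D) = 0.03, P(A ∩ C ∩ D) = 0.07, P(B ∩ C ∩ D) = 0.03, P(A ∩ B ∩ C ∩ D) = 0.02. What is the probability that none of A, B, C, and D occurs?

0.04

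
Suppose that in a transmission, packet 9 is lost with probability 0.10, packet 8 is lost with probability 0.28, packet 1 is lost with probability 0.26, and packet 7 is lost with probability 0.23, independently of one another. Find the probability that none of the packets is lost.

0.3692304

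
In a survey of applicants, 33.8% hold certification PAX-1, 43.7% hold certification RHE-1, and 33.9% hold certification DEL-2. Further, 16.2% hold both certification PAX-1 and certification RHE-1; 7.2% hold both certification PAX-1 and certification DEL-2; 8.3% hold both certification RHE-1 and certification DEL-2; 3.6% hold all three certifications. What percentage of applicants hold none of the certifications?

P(at least one) = 33.8 + 43.7 + 33.9 − 16.2 − 7.2 − 8.3 + 3.6 = 83.3%
P(none) = 100% − 83.3% = 16.7%

16.7%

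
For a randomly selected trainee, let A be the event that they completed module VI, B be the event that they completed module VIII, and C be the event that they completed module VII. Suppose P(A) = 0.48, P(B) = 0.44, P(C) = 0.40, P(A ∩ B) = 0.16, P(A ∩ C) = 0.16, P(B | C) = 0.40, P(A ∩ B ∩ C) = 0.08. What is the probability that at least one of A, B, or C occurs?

P(B ∩ C) = P(C)·P(B|C) = 0.40 × 0.40 = 0.16
P(A ∪ B ∪ C) = 0.48 + 0.44 + 0.40 − 0.16 − 0.16 − 0.16 + 0.08 = 0.92

0.92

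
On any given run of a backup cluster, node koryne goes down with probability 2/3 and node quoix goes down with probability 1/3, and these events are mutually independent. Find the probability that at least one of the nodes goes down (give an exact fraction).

P(none) = (1 − 2/3) × (1 − 1/3) = 1/3 × 2/3 = 2/9
P(at least one) = 1 − 2/9 = 7/9

7/9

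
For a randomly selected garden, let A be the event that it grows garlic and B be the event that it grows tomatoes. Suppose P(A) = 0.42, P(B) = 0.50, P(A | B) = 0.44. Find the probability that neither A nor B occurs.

P(A ∩ B) = P(B)·P(A|B) = 0.50 × 0.44 = 0.22
By inclusion-exclusion,
P(A ∪ B) = 0.42 + 0.50 − 0.22 = 0.70
P(none) = 1 − 0.70 = 0.30

0.30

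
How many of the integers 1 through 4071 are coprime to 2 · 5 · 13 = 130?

1503

Apply inclusion-exclusion:
2035 + 814 + 313 − 407 − 156 − 62 + 31 = 2568
4071 − 2568 = 1503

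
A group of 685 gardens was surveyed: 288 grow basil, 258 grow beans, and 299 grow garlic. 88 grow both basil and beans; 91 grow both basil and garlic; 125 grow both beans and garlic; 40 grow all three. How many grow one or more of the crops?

581

N(≥1) = 288 + 258 + 299 − 88 − 91 − 125 + 40 = 581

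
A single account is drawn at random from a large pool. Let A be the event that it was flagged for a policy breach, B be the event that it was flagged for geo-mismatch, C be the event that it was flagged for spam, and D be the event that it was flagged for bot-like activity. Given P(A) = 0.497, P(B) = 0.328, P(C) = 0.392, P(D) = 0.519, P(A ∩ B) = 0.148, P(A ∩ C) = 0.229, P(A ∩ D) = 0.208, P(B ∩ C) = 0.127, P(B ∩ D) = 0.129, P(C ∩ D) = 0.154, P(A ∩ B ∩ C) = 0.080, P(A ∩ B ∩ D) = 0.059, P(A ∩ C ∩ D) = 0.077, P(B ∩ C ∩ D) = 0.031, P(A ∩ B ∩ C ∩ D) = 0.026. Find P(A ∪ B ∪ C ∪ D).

0.962

By inclusion-exclusion,
P(A ∪ B ∪ C ∪ D) = 0.497 + 0.328 + 0.392 + 0.519 − 0.148 − 0.229 − 0.208 − 0.127 − 0.129 − 0.154 + 0.080 + 0.059 + 0.077 + 0.031 − 0.026 = 0.962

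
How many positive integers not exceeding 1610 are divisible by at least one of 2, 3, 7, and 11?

1192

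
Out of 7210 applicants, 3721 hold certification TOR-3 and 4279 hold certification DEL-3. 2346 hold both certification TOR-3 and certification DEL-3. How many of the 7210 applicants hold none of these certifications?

By inclusion–exclusion:
|union| = 3721 + 4279 − 2346 = 5654
None: 7210 − 5654 = 1556

1556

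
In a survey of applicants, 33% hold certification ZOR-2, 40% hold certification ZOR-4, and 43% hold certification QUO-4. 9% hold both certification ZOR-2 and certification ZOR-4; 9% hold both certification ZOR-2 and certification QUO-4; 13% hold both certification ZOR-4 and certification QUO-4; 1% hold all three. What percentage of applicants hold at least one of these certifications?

86%

By inclusion-exclusion,
P(union) = 33 + 40 + 43 − 9 − 9 − 13 + 1 = 86%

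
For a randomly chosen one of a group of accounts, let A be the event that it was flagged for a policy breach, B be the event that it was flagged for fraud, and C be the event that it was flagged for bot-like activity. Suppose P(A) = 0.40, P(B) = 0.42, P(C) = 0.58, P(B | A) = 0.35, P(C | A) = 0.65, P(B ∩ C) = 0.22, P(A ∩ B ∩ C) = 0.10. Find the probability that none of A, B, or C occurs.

0.12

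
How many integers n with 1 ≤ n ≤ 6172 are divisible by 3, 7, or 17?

2853

Apply inclusion-exclusion:
floor(6172/3) + floor(6172/7) + floor(6172/17) − floor(6172/21) − floor(6172/51) − floor(6172/119) + floor(6172/357) = 2057 + 881 + 363 − 293 − 121 − 51 + 17 = 2853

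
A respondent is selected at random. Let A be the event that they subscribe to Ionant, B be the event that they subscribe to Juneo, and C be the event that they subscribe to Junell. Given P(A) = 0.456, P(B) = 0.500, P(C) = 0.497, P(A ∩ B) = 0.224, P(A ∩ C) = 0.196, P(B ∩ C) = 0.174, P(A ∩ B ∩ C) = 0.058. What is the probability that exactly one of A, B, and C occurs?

0.439

P(exactly one) = 0.456 + 0.500 + 0.497 − 2·0.224 − 2·0.196 − 2·0.174 + 3·0.058 = 0.439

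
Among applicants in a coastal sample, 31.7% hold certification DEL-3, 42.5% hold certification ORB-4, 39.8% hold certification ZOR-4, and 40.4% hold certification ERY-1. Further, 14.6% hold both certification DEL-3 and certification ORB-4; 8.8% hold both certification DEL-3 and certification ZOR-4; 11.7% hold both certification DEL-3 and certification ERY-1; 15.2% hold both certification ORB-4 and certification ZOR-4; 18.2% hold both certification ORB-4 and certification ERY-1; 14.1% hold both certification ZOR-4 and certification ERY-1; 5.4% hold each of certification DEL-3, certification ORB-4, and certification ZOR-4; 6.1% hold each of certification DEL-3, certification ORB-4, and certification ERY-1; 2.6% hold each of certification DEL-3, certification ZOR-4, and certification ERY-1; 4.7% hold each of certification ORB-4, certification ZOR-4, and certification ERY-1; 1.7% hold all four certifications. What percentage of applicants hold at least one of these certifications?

P(≥1) = 31.7 + 42.5 + 39.8 + 40.4 − 14.6 − 8.8 − 11.7 − 15.2 − 18.2 − 14.1 + 5.4 + 6.1 + 2.6 + 4.7 − 1.7 = 88.9%

88.9%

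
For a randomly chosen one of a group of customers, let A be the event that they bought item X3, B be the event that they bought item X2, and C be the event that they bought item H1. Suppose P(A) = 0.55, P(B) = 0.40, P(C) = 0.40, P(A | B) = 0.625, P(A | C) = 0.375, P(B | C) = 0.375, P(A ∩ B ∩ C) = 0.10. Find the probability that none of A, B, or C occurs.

P(A ∩ B) = P(B)·P(A|B) = 0.40 × 0.625 = 0.25
P(A ∩ C) = P(C)·P(A|C) = 0.40 × 0.375 = 0.15
P(B ∩ C) = P(C)·P(B|C) = 0.40 × 0.375 = 0.15
By inclusion-exclusion,
P(A ∪ B ∪ C) = 0.55 + 0.40 + 0.40 − 0.25 − 0.15 − 0.15 + 0.10 = 0.90
P(none) = 1 − 0.90 = 0.10

0.10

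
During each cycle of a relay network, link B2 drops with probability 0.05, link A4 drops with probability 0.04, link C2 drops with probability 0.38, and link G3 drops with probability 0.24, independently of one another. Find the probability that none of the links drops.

P(none) = (1 − 0.05) × (1 − 0.04) × (1 − 0.38) × (1 − 0.24) = 0.95 × 0.96 × 0.62 × 0.76 = 0.4297344

0.4297344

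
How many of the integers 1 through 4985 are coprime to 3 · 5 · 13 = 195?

2454

⌊4985/3⌋ + ⌊4985/5⌋ + ⌊4985/13⌋ − ⌊4985/15⌋ − ⌊4985/39⌋ − ⌊4985/65⌋ + ⌊4985/195⌋ = 1661 + 997 + 383 − 332 − 127 − 76 + 25 = 2531
4985 − 2531 = 2454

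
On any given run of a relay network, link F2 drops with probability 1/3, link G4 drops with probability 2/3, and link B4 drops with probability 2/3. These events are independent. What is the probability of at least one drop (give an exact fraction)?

Since the events are independent, P(none) is the product of the individual non-occurrence probabilities.
P(none) = (1 − 1/3) × (1 − 2/3) × (1 − 2/3) = 2/3 × 1/3 × 1/3 = 2/27
P(at least one) = 1 − 2/27 = 25/27

25/27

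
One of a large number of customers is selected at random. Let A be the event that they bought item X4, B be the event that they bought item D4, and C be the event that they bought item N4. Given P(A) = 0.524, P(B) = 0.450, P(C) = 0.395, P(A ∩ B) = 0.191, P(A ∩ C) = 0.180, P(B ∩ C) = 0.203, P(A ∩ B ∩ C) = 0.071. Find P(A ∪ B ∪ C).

By inclusion-exclusion,
P(A ∪ B ∪ C) = 0.524 + 0.450 + 0.395 − 0.191 − 0.180 − 0.203 + 0.071 = 0.866

0.866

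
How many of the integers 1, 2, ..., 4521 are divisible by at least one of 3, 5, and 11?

2329

Apply inclusion-exclusion:
⌊4521/3⌋ + ⌊4521/5⌋ + ⌊4521/11⌋ − ⌊4521/15⌋ − ⌊4521/33⌋ − ⌊4521/55⌋ + ⌊4521/165⌋ = 1507 + 904 + 411 − 301 − 137 − 82 + 27 = 2329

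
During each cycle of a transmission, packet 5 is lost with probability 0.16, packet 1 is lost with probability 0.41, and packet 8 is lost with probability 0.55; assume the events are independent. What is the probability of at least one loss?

P(none) = (1 − 0.16) × (1 − 0.41) × (1 − 0.55) = 0.84 × 0.59 × 0.45 = 0.22302
P(at least one) = 1 − 0.22302 = 0.77698

0.77698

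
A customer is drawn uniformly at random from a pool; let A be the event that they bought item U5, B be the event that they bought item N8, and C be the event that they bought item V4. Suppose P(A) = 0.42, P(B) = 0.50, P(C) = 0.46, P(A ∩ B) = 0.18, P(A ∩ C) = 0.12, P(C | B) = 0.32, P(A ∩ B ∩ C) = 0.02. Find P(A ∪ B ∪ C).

P(B ∩ C) = P(B)·P(C|B) = 0.50 × 0.32 = 0.16
P(A ∪ B ∪ C) = 0.42 + 0.50 + 0.46 − 0.18 − 0.12 − 0.16 + 0.02 = 0.94

0.94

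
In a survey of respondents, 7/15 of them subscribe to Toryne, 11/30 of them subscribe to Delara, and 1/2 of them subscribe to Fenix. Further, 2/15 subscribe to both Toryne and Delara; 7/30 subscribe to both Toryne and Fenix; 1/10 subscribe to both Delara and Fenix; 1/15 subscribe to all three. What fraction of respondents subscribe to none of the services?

Inclusion–exclusion gives
P(union) = 7/15 + 11/30 + 1/2 − 2/15 − 7/30 − 1/10 + 1/15 = 14/15
P(none) = 1 − 14/15 = 1/15

1/15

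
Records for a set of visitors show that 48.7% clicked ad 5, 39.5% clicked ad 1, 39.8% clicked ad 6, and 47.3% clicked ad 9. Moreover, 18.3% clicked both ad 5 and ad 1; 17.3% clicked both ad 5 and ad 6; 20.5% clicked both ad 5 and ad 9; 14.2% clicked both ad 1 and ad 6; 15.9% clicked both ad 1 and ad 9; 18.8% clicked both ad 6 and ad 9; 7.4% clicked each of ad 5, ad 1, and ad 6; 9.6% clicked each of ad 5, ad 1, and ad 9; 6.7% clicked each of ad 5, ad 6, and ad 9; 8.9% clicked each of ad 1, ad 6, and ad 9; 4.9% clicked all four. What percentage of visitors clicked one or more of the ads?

98.0%

P(union) = 48.7 + 39.5 + 39.8 + 47.3 − 18.3 − 17.3 − 20.5 − 14.2 − 15.9 − 18.8 + 7.4 + 9.6 + 6.7 + 8.9 − 4.9 = 98.0%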